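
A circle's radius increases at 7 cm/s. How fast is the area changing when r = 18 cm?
252π cm²/s

A = πr²
dA/dt = 2πr · dr/dt = 2π(18)(7) = 252π cm²/s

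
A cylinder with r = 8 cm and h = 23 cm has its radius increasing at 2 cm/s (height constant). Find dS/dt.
156π cm²/s

S = 2πrh + 2πr² (lateral + bases)
dS/dt = (2πh + 4πr)·dr/dt = (2π·23 + 4π·8)·2
= 156π cm²/s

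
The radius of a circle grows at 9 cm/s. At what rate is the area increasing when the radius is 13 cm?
234π cm²/s

A = πr²
dA/dt = 2πr · dr/dt = 2π(13)(9) = 234π cm²/s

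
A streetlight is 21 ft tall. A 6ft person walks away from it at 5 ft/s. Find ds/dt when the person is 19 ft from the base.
2 ft/s

By similar triangles: 21/(x+s) = 6/s
Solving: s = 6x/15
ds/dt = 6/15 · dx/dt = 2/5 · 5 = 2 ft/s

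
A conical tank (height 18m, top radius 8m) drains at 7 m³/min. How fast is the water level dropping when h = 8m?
567/(1024π) ≈ 0.1763 m/min

r/h = 8/18, so r = (4/9)h
V = (1/3)πr²h = (1/3)π((4/9)h)²h = (16/243)πh³
dV/dh = (16/81)πh²
dh/dt = (dV/dt)/(dV/dh) = -7/((16/81)π·8²) = -567/(1024π) m/min
The level is dropping at 567/(1024π) ≈ 0.1763 m/min.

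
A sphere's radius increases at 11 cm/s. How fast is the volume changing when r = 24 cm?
25344π cm³/s

V = (4/3)πr³
dV/dt = dV/dr · dr/dt = 4πr² · 11
At r = 24: dV/dt = 25344π cm³/s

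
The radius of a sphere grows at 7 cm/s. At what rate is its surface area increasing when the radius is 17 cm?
952π cm²/s

S = 4πr²
dS/dt = dS/dr · dr/dt = 8πr · 7
At r = 17: dS/dt = 952π cm²/s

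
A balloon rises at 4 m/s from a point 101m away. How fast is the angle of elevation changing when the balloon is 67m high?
0.027502 rad/s

tan(θ) = y/101
sec²(θ) · dθ/dt = (1/101) · dy/dt
dθ/dt = cos²(θ)/101 · 4 = 101/(101² + 67²) · 4
dθ/dt = 0.027502 rad/s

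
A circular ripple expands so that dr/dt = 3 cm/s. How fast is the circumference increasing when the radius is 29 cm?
6π cm/s

C = 2πr
dC/dt = 2π · dr/dt = 2π · 3 = 6π cm/s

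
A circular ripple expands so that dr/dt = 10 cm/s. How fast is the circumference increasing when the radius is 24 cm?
20π cm/s

C = 2πr
dC/dt = 2π · dr/dt = 2π · 10 = 20π cm/s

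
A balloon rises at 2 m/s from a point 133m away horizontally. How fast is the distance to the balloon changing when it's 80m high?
160√24089/24089 ≈ 1.031 m/s

z² = 133² + y²
z = √(133² + 80²) = √24089
dz/dt = y/z · dy/dt = 80/√24089 · 2 = 160√24089/24089 ≈ 1.031 m/s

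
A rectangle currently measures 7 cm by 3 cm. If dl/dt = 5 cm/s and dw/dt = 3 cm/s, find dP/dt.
16 cm/s

P = 2(l + w)
dP/dt = 2(dl/dt + dw/dt) = 2(5 + 3) = 16 cm/s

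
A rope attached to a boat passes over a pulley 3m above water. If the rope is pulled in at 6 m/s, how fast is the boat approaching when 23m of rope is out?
69√130/130 ≈ 6.052 m/s

rope² = x² + 3²
x = √(23² - 3²) = 2√130
dx/dt = (rope/x) · d(rope)/dt = (23/(2√130)) · (-6) = -69√130/130 m/s
The boat approaches at 69√130/130 ≈ 6.052 m/s.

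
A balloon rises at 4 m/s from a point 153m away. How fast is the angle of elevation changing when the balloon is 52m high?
0.023437 rad/s

tan(θ) = y/153
sec²(θ) · dθ/dt = (1/153) · dy/dt
dθ/dt = cos²(θ)/153 · 4 = 153/(153² + 52²) · 4
dθ/dt = 0.023437 rad/s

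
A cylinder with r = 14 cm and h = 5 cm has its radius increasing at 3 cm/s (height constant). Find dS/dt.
198π cm²/s

S = 2πrh + 2πr² (lateral + bases)
dS/dt = (2πh + 4πr)·dr/dt = (2π·5 + 4π·14)·3
= 198π cm²/s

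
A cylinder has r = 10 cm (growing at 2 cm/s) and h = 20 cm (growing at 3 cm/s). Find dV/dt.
1100π cm³/s

V = πr²h
dV/dt = 2πrh·dr/dt + πr²·dh/dt
= 2π(10)(20)(2) + π(10)²(3)
= 1100π cm³/s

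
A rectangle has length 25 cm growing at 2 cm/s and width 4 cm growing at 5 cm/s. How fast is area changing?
133 cm²/s

A = lw
dA/dt = w·dl/dt + l·dw/dt = 4·2 + 25·5 = 133 cm²/s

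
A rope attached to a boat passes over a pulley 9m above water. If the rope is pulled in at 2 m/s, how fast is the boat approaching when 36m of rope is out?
8√15/15 ≈ 2.066 m/s

rope² = x² + 9²
x = √(36² - 9²) = 9√15
dx/dt = (rope/x) · d(rope)/dt = (36/(9√15)) · (-2) = -8√15/15 m/s
The boat approaches at 8√15/15 ≈ 2.066 m/s.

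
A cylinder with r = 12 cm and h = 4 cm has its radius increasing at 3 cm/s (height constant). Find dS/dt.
168π cm²/s

S = 2πrh + 2πr² (lateral + bases)
dS/dt = (2πh + 4πr)·dr/dt = (2π·4 + 4π·12)·3
= 168π cm²/s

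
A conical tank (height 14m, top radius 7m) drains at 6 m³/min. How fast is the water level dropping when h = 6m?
2/(3π) ≈ 0.2122 m/min

r/h = 7/14, so r = (1/2)h
V = (1/3)πr²h = (1/3)π((1/2)h)²h = (1/12)πh³
dV/dh = (1/4)πh²
dh/dt = (dV/dt)/(dV/dh) = -6/((1/4)π·6²) = -2/(3π) m/min
The level is dropping at 2/(3π) ≈ 0.2122 m/min.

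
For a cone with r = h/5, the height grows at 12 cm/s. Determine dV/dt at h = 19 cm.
4332π/25 cm³/s

V = (1/3)π(h/5)²h = πh³/75
dV/dt = πh²/25 · 12
At h = 19: dV/dt = 4332π/25 cm³/s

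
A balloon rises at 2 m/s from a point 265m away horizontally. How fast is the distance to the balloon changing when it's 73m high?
73√75554/37777 ≈ 0.5312 m/s

z² = 265² + y²
z = √(265² + 73²) = √75554
dz/dt = y/z · dy/dt = 73/√75554 · 2 = 73√75554/37777 ≈ 0.5312 m/s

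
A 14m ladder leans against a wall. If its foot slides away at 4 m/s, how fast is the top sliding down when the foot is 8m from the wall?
16√33/33 ≈ 2.785 m/s

x² + y² = 14²
2x·dx/dt + 2y·dy/dt = 0
dy/dt = -x/y · dx/dt = -8/(2√33) · 4 = -16√33/33 m/s
The top is descending at 16√33/33 ≈ 2.785 m/s.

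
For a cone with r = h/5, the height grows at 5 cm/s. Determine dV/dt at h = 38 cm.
1444π/5 cm³/s

V = (1/3)π(h/5)²h = πh³/75
dV/dt = πh²/25 · 5
At h = 38: dV/dt = 1444π/5 cm³/s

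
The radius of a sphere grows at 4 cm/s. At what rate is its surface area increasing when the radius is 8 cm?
256π cm²/s

S = 4πr²
dS/dt = dS/dr · dr/dt = 8πr · 4
At r = 8: dS/dt = 256π cm²/s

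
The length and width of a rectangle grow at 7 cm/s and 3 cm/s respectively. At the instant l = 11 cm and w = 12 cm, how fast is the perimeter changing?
20 cm/s

P = 2(l + w)
dP/dt = 2(dl/dt + dw/dt) = 2(7 + 3) = 20 cm/s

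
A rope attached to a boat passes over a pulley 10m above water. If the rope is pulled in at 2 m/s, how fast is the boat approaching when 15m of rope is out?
6√5/5 ≈ 2.683 m/s

rope² = x² + 10²
x = √(15² - 10²) = 5√5
dx/dt = (rope/x) · d(rope)/dt = (15/(5√5)) · (-2) = -6√5/5 m/s
The boat approaches at 6√5/5 ≈ 2.683 m/s.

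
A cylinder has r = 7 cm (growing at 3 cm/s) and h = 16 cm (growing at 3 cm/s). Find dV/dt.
819π cm³/s

V = πr²h
dV/dt = 2πrh·dr/dt + πr²·dh/dt
= 2π(7)(16)(3) + π(7)²(3)
= 819π cm³/s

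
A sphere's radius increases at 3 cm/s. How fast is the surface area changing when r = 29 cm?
696π cm²/s

S = 4πr²
dS/dt = dS/dr · dr/dt = 8πr · 3
At r = 29: dS/dt = 696π cm²/s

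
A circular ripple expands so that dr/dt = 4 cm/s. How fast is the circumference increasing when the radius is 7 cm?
8π cm/s

C = 2πr
dC/dt = 2π · dr/dt = 2π · 4 = 8π cm/s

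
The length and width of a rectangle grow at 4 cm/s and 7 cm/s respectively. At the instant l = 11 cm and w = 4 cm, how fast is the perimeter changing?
22 cm/s

P = 2(l + w)
dP/dt = 2(dl/dt + dw/dt) = 2(4 + 7) = 22 cm/s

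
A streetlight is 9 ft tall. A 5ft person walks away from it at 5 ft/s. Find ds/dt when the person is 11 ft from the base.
25/4 ft/s

By similar triangles: 9/(x+s) = 5/s
Solving: s = 5x/4
ds/dt = 5/4 · dx/dt = 5/4 · 5 = 25/4 ft/s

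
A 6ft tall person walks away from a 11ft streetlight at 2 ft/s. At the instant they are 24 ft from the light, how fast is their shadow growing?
12/5 ft/s

By similar triangles: 11/(x+s) = 6/s
Solving: s = 6x/5
ds/dt = 6/5 · dx/dt = 6/5 · 2 = 12/5 ft/s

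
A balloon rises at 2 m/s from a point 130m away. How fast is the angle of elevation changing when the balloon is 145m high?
0.006856 rad/s

tan(θ) = y/130
sec²(θ) · dθ/dt = (1/130) · dy/dt
dθ/dt = cos²(θ)/130 · 2 = 130/(130² + 145²) · 2
dθ/dt = 0.006856 rad/s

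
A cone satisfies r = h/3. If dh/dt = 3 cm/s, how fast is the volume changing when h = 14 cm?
196π/3 cm³/s

V = (1/3)π(h/3)²h = πh³/27
dV/dt = πh²/9 · 3
At h = 14: dV/dt = 196π/3 cm³/s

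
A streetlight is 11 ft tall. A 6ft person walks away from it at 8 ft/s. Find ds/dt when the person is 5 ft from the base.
48/5 ft/s

By similar triangles: 11/(x+s) = 6/s
Solving: s = 6x/5
ds/dt = 6/5 · dx/dt = 6/5 · 8 = 48/5 ft/s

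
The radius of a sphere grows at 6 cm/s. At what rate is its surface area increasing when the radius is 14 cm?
672π cm²/s

S = 4πr²
dS/dt = dS/dr · dr/dt = 8πr · 6
At r = 14: dS/dt = 672π cm²/s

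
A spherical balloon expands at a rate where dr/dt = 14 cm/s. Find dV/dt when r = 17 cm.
16184π cm³/s

V = (4/3)πr³
dV/dt = dV/dr · dr/dt = 4πr² · 14
At r = 17: dV/dt = 16184π cm³/s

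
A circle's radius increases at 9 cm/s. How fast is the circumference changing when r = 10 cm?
18π cm/s

C = 2πr
dC/dt = 2π · dr/dt = 2π · 9 = 18π cm/s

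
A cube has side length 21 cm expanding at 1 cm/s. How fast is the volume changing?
1323 cm³/s

V = s³
dV/dt = 3s² · ds/dt = 3·21²·1 = 1323 cm³/s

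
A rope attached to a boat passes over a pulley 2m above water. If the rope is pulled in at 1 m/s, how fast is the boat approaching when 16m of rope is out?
8√7/21 ≈ 1.008 m/s

rope² = x² + 2²
x = √(16² - 2²) = 6√7
dx/dt = (rope/x) · d(rope)/dt = (16/(6√7)) · (-1) = -8√7/21 m/s
The boat approaches at 8√7/21 ≈ 1.008 m/s.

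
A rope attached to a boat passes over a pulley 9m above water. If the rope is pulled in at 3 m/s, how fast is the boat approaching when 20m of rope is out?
60√319/319 ≈ 3.359 m/s

rope² = x² + 9²
x = √(20² - 9²) = √319
dx/dt = (rope/x) · d(rope)/dt = (20/√319) · (-3) = -60√319/319 m/s
The boat approaches at 60√319/319 ≈ 3.359 m/s.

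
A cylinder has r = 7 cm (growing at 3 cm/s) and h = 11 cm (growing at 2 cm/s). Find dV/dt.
560π cm³/s

V = πr²h
dV/dt = 2πrh·dr/dt + πr²·dh/dt
= 2π(7)(11)(3) + π(7)²(2)
= 560π cm³/s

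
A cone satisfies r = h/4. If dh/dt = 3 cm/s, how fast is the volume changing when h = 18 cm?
243π/4 cm³/s

V = (1/3)π(h/4)²h = πh³/48
dV/dt = πh²/16 · 3
At h = 18: dV/dt = 243π/4 cm³/s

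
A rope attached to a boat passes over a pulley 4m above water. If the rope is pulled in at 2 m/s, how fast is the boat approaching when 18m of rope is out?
18√77/77 ≈ 2.051 m/s

rope² = x² + 4²
x = √(18² - 4²) = 2√77
dx/dt = (rope/x) · d(rope)/dt = (18/(2√77)) · (-2) = -18√77/77 m/s
The boat approaches at 18√77/77 ≈ 2.051 m/s.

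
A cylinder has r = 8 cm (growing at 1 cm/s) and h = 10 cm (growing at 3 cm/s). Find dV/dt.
352π cm³/s

V = πr²h
dV/dt = 2πrh·dr/dt + πr²·dh/dt
= 2π(8)(10)(1) + π(8)²(3)
= 352π cm³/s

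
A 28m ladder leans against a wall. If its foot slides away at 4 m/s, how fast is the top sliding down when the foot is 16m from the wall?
16√33/33 ≈ 2.785 m/s

x² + y² = 28²
2x·dx/dt + 2y·dy/dt = 0
dy/dt = -x/y · dx/dt = -16/(4√33) · 4 = -16√33/33 m/s
The top is descending at 16√33/33 ≈ 2.785 m/s.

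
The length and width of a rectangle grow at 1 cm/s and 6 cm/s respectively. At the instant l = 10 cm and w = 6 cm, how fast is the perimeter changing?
14 cm/s

P = 2(l + w)
dP/dt = 2(dl/dt + dw/dt) = 2(1 + 6) = 14 cm/s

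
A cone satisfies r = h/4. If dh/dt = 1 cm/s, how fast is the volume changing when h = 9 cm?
81π/16 cm³/s

V = (1/3)π(h/4)²h = πh³/48
dV/dt = πh²/16 · 1
At h = 9: dV/dt = 81π/16 cm³/s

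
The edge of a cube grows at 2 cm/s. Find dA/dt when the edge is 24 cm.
576 cm²/s

A = 6s²
dA/dt = 12s · ds/dt = 12·24·2 = 576 cm²/s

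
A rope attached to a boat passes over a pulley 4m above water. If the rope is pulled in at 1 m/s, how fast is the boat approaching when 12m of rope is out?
3√2/4 ≈ 1.061 m/s

rope² = x² + 4²
x = √(12² - 4²) = 8√2
dx/dt = (rope/x) · d(rope)/dt = (12/(8√2)) · (-1) = -3√2/4 m/s
The boat approaches at 3√2/4 ≈ 1.061 m/s.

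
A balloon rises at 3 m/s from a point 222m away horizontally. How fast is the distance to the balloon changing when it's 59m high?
177√52765/52765 ≈ 0.7705 m/s

z² = 222² + y²
z = √(222² + 59²) = √52765
dz/dt = y/z · dy/dt = 59/√52765 · 3 = 177√52765/52765 ≈ 0.7705 m/s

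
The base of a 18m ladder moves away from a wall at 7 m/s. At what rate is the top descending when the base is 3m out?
√35/5 ≈ 1.183 m/s

x² + y² = 18²
2x·dx/dt + 2y·dy/dt = 0
dy/dt = -x/y · dx/dt = -3/(3√35) · 7 = -√35/5 m/s
The top is descending at √35/5 ≈ 1.183 m/s.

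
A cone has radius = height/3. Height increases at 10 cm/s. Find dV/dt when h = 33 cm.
1210π cm³/s

V = (1/3)π(h/3)²h = πh³/27
dV/dt = πh²/9 · 10
At h = 33: dV/dt = 1210π cm³/s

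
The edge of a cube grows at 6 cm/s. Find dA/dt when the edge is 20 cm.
1440 cm²/s

A = 6s²
dA/dt = 12s · ds/dt = 12·20·6 = 1440 cm²/s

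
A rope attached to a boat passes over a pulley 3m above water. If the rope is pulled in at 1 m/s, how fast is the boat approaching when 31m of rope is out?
31√238/476 ≈ 1.005 m/s

rope² = x² + 3²
x = √(31² - 3²) = 2√238
dx/dt = (rope/x) · d(rope)/dt = (31/(2√238)) · (-1) = -31√238/476 m/s
The boat approaches at 31√238/476 ≈ 1.005 m/s.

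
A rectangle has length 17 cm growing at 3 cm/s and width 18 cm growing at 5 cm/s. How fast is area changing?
139 cm²/s

A = lw
dA/dt = w·dl/dt + l·dw/dt = 18·3 + 17·5 = 139 cm²/s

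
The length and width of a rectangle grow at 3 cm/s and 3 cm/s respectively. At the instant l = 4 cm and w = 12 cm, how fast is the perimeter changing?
12 cm/s

P = 2(l + w)
dP/dt = 2(dl/dt + dw/dt) = 2(3 + 3) = 12 cm/s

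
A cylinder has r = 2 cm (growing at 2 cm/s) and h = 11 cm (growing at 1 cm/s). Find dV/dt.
92π cm³/s

V = πr²h
dV/dt = 2πrh·dr/dt + πr²·dh/dt
= 2π(2)(11)(2) + π(2)²(1)
= 92π cm³/s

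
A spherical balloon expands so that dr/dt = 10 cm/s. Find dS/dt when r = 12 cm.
960π cm²/s

S = 4πr²
dS/dt = dS/dr · dr/dt = 8πr · 10
At r = 12: dS/dt = 960π cm²/s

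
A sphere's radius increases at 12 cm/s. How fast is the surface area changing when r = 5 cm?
480π cm²/s

S = 4πr²
dS/dt = dS/dr · dr/dt = 8πr · 12
At r = 5: dS/dt = 480π cm²/s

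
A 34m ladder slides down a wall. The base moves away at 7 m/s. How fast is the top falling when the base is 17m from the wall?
7√3/3 ≈ 4.041 m/s

x² + y² = 34²
2x·dx/dt + 2y·dy/dt = 0
dy/dt = -x/y · dx/dt = -17/(17√3) · 7 = -7√3/3 m/s
The top is descending at 7√3/3 ≈ 4.041 m/s.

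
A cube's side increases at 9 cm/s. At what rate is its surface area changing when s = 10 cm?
1080 cm²/s

A = 6s²
dA/dt = 12s · ds/dt = 12·10·9 = 1080 cm²/s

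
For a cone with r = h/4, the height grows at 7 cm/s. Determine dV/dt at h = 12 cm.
63π cm³/s

V = (1/3)π(h/4)²h = πh³/48
dV/dt = πh²/16 · 7
At h = 12: dV/dt = 63π cm³/s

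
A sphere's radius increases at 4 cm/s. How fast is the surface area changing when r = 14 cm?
448π cm²/s

S = 4πr²
dS/dt = dS/dr · dr/dt = 8πr · 4
At r = 14: dS/dt = 448π cm²/s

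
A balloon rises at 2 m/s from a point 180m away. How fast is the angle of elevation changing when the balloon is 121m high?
0.007653 rad/s

tan(θ) = y/180
sec²(θ) · dθ/dt = (1/180) · dy/dt
dθ/dt = cos²(θ)/180 · 2 = 180/(180² + 121²) · 2
dθ/dt = 0.007653 rad/s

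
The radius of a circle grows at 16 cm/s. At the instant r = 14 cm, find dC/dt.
32π cm/s

C = 2πr
dC/dt = 2π · dr/dt = 2π · 16 = 32π cm/s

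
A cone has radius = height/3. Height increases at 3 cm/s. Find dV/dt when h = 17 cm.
289π/3 cm³/s

V = (1/3)π(h/3)²h = πh³/27
dV/dt = πh²/9 · 3
At h = 17: dV/dt = 289π/3 cm³/s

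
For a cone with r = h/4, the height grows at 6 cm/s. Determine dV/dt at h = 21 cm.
1323π/8 cm³/s

V = (1/3)π(h/4)²h = πh³/48
dV/dt = πh²/16 · 6
At h = 21: dV/dt = 1323π/8 cm³/s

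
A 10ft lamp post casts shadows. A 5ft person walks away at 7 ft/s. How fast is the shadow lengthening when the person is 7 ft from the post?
7 ft/s

By similar triangles: 10/(x+s) = 5/s
Solving: s = 5x/5
ds/dt = 5/5 · dx/dt = 1 · 7 = 7 ft/s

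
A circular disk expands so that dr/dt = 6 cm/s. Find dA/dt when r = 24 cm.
288π cm²/s

A = πr²
dA/dt = 2πr · dr/dt = 2π(24)(6) = 288π cm²/s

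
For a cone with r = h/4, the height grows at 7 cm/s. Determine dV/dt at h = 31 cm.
6727π/16 cm³/s

V = (1/3)π(h/4)²h = πh³/48
dV/dt = πh²/16 · 7
At h = 31: dV/dt = 6727π/16 cm³/s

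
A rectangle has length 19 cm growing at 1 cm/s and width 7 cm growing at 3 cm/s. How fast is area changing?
64 cm²/s

A = lw
dA/dt = w·dl/dt + l·dw/dt = 7·1 + 19·3 = 64 cm²/s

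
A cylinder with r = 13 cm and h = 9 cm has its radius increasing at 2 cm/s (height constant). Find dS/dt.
140π cm²/s

S = 2πrh + 2πr² (lateral + bases)
dS/dt = (2πh + 4πr)·dr/dt = (2π·9 + 4π·13)·2
= 140π cm²/s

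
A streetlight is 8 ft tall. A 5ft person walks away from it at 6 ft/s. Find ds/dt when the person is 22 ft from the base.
10 ft/s

By similar triangles: 8/(x+s) = 5/s
Solving: s = 5x/3
ds/dt = 5/3 · dx/dt = 5/3 · 6 = 10 ft/s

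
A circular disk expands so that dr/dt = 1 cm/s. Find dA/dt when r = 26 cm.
52π cm²/s

A = πr²
dA/dt = 2πr · dr/dt = 2π(26)(1) = 52π cm²/s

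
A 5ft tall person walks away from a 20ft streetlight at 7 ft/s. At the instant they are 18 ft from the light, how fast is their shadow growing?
7/3 ft/s

By similar triangles: 20/(x+s) = 5/s
Solving: s = 5x/15
ds/dt = 5/15 · dx/dt = 1/3 · 7 = 7/3 ft/s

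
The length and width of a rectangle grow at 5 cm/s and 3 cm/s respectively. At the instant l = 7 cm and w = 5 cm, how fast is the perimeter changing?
16 cm/s

P = 2(l + w)
dP/dt = 2(dl/dt + dw/dt) = 2(5 + 3) = 16 cm/s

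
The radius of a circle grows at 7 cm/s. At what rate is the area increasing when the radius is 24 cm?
336π cm²/s

A = πr²
dA/dt = 2πr · dr/dt = 2π(24)(7) = 336π cm²/s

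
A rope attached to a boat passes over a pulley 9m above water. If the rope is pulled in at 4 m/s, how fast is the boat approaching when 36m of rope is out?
16√15/15 ≈ 4.131 m/s

rope² = x² + 9²
x = √(36² - 9²) = 9√15
dx/dt = (rope/x) · d(rope)/dt = (36/(9√15)) · (-4) = -16√15/15 m/s
The boat approaches at 16√15/15 ≈ 4.131 m/s.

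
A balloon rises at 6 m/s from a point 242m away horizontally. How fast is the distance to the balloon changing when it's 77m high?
42√533/533 ≈ 1.819 m/s

z² = 242² + y²
z = √(242² + 77²) = 11√533
dz/dt = y/z · dy/dt = 77/(11√533) · 6 = 42√533/533 ≈ 1.819 m/s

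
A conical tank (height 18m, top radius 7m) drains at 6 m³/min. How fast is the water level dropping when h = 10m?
486/(1225π) ≈ 0.1263 m/min

r/h = 7/18, so r = (7/18)h
V = (1/3)πr²h = (1/3)π((7/18)h)²h = (49/972)πh³
dV/dh = (49/324)πh²
dh/dt = (dV/dt)/(dV/dh) = -6/((49/324)π·10²) = -486/(1225π) m/min
The level is dropping at 486/(1225π) ≈ 0.1263 m/min.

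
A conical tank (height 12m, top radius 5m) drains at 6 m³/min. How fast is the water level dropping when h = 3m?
96/(25π) ≈ 1.222 m/min

r/h = 5/12, so r = (5/12)h
V = (1/3)πr²h = (1/3)π((5/12)h)²h = (25/432)πh³
dV/dh = (25/144)πh²
dh/dt = (dV/dt)/(dV/dh) = -6/((25/144)π·3²) = -96/(25π) m/min
The level is dropping at 96/(25π) ≈ 1.222 m/min.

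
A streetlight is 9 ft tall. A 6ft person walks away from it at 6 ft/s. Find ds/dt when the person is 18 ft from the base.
12 ft/s

By similar triangles: 9/(x+s) = 6/s
Solving: s = 6x/3
ds/dt = 6/3 · dx/dt = 2 · 6 = 12 ft/s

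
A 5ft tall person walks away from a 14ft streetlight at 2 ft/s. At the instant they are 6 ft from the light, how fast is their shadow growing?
10/9 ft/s

By similar triangles: 14/(x+s) = 5/s
Solving: s = 5x/9
ds/dt = 5/9 · dx/dt = 5/9 · 2 = 10/9 ft/s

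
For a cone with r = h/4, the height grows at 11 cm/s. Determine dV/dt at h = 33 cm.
11979π/16 cm³/s

V = (1/3)π(h/4)²h = πh³/48
dV/dt = πh²/16 · 11
At h = 33: dV/dt = 11979π/16 cm³/s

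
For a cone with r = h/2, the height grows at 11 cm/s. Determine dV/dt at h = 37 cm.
15059π/4 cm³/s

V = (1/3)π(h/2)²h = πh³/12
dV/dt = πh²/4 · 11
At h = 37: dV/dt = 15059π/4 cm³/s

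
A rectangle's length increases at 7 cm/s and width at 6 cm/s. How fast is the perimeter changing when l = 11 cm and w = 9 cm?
26 cm/s

P = 2(l + w)
dP/dt = 2(dl/dt + dw/dt) = 2(7 + 6) = 26 cm/s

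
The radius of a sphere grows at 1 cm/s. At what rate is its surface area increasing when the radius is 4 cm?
32π cm²/s

S = 4πr²
dS/dt = dS/dr · dr/dt = 8πr · 1
At r = 4: dS/dt = 32π cm²/s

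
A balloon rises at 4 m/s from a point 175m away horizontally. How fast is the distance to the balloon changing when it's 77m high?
22√746/373 ≈ 1.611 m/s

z² = 175² + y²
z = √(175² + 77²) = 7√746
dz/dt = y/z · dy/dt = 77/(7√746) · 4 = 22√746/373 ≈ 1.611 m/s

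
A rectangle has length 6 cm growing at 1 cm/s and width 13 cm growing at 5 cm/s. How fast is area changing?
43 cm²/s

A = lw
dA/dt = w·dl/dt + l·dw/dt = 13·1 + 6·5 = 43 cm²/s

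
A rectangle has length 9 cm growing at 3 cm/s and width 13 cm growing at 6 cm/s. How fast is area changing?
93 cm²/s

A = lw
dA/dt = w·dl/dt + l·dw/dt = 13·3 + 9·6 = 93 cm²/s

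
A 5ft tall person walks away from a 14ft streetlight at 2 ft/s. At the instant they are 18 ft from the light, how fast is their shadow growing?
10/9 ft/s

By similar triangles: 14/(x+s) = 5/s
Solving: s = 5x/9
ds/dt = 5/9 · dx/dt = 5/9 · 2 = 10/9 ft/s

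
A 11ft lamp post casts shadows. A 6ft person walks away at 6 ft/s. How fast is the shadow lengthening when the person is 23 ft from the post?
36/5 ft/s

By similar triangles: 11/(x+s) = 6/s
Solving: s = 6x/5
ds/dt = 6/5 · dx/dt = 6/5 · 6 = 36/5 ft/s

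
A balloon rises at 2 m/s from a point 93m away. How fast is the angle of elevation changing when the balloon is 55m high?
0.015933 rad/s

tan(θ) = y/93
sec²(θ) · dθ/dt = (1/93) · dy/dt
dθ/dt = cos²(θ)/93 · 2 = 93/(93² + 55²) · 2
dθ/dt = 0.015933 rad/s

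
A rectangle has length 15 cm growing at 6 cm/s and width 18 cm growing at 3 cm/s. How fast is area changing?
153 cm²/s

A = lw
dA/dt = w·dl/dt + l·dw/dt = 18·6 + 15·3 = 153 cm²/s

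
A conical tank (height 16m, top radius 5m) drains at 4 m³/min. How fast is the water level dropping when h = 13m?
1024/(4225π) ≈ 0.07715 m/min

r/h = 5/16, so r = (5/16)h
V = (1/3)πr²h = (1/3)π((5/16)h)²h = (25/768)πh³
dV/dh = (25/256)πh²
dh/dt = (dV/dt)/(dV/dh) = -4/((25/256)π·13²) = -1024/(4225π) m/min
The level is dropping at 1024/(4225π) ≈ 0.07715 m/min.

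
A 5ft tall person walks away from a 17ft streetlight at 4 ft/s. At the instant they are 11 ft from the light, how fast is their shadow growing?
5/3 ft/s

By similar triangles: 17/(x+s) = 5/s
Solving: s = 5x/12
ds/dt = 5/12 · dx/dt = 5/12 · 4 = 5/3 ft/s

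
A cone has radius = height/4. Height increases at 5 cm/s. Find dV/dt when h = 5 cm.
125π/16 cm³/s

V = (1/3)π(h/4)²h = πh³/48
dV/dt = πh²/16 · 5
At h = 5: dV/dt = 125π/16 cm³/s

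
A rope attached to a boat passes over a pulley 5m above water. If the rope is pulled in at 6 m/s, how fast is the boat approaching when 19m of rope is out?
19√21/14 ≈ 6.219 m/s

rope² = x² + 5²
x = √(19² - 5²) = 4√21
dx/dt = (rope/x) · d(rope)/dt = (19/(4√21)) · (-6) = -19√21/14 m/s
The boat approaches at 19√21/14 ≈ 6.219 m/s.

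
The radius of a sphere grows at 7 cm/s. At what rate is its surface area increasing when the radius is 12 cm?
672π cm²/s

S = 4πr²
dS/dt = dS/dr · dr/dt = 8πr · 7
At r = 12: dS/dt = 672π cm²/s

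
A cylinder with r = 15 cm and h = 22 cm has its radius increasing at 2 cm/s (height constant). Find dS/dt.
208π cm²/s

S = 2πrh + 2πr² (lateral + bases)
dS/dt = (2πh + 4πr)·dr/dt = (2π·22 + 4π·15)·2
= 208π cm²/s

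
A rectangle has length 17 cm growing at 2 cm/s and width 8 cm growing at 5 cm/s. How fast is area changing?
101 cm²/s

A = lw
dA/dt = w·dl/dt + l·dw/dt = 8·2 + 17·5 = 101 cm²/s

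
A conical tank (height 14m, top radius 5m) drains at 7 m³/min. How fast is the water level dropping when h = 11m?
1372/(3025π) ≈ 0.1444 m/min

r/h = 5/14, so r = (5/14)h
V = (1/3)πr²h = (1/3)π((5/14)h)²h = (25/588)πh³
dV/dh = (25/196)πh²
dh/dt = (dV/dt)/(dV/dh) = -7/((25/196)π·11²) = -1372/(3025π) m/min
The level is dropping at 1372/(3025π) ≈ 0.1444 m/min.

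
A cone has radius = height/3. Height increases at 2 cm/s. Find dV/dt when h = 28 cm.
1568π/9 cm³/s

V = (1/3)π(h/3)²h = πh³/27
dV/dt = πh²/9 · 2
At h = 28: dV/dt = 1568π/9 cm³/s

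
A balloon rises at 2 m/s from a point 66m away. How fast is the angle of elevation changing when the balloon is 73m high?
0.013629 rad/s

tan(θ) = y/66
sec²(θ) · dθ/dt = (1/66) · dy/dt
dθ/dt = cos²(θ)/66 · 2 = 66/(66² + 73²) · 2
dθ/dt = 0.013629 rad/s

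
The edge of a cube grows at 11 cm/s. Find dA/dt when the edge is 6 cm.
792 cm²/s

A = 6s²
dA/dt = 12s · ds/dt = 12·6·11 = 792 cm²/s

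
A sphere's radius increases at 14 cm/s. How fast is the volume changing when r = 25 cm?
35000π cm³/s

V = (4/3)πr³
dV/dt = dV/dr · dr/dt = 4πr² · 14
At r = 25: dV/dt = 35000π cm³/s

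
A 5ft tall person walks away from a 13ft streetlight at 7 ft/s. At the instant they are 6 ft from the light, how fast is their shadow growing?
35/8 ft/s

By similar triangles: 13/(x+s) = 5/s
Solving: s = 5x/8
ds/dt = 5/8 · dx/dt = 5/8 · 7 = 35/8 ft/s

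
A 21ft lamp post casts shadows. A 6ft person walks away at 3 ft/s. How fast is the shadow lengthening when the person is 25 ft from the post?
6/5 ft/s

By similar triangles: 21/(x+s) = 6/s
Solving: s = 6x/15
ds/dt = 6/15 · dx/dt = 2/5 · 3 = 6/5 ft/s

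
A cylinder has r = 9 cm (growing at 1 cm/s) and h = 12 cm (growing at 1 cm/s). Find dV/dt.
297π cm³/s

V = πr²h
dV/dt = 2πrh·dr/dt + πr²·dh/dt
= 2π(9)(12)(1) + π(9)²(1)
= 297π cm³/s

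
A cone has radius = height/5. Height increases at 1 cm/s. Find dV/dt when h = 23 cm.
529π/25 cm³/s

V = (1/3)π(h/5)²h = πh³/75
dV/dt = πh²/25 · 1
At h = 23: dV/dt = 529π/25 cm³/s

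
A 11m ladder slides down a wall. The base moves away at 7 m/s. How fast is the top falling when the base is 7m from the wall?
49√2/12 ≈ 5.775 m/s

x² + y² = 11²
2x·dx/dt + 2y·dy/dt = 0
dy/dt = -x/y · dx/dt = -7/(6√2) · 7 = -49√2/12 m/s
The top is descending at 49√2/12 ≈ 5.775 m/s.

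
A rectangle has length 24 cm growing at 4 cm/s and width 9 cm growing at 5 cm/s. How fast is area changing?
156 cm²/s

A = lw
dA/dt = w·dl/dt + l·dw/dt = 9·4 + 24·5 = 156 cm²/s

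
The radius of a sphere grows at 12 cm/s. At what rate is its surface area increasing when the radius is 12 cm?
1152π cm²/s

S = 4πr²
dS/dt = dS/dr · dr/dt = 8πr · 12
At r = 12: dS/dt = 1152π cm²/s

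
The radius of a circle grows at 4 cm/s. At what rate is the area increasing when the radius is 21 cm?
168π cm²/s

A = πr²
dA/dt = 2πr · dr/dt = 2π(21)(4) = 168π cm²/s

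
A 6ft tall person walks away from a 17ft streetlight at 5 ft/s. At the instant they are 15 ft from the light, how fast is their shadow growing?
30/11 ft/s

By similar triangles: 17/(x+s) = 6/s
Solving: s = 6x/11
ds/dt = 6/11 · dx/dt = 6/11 · 5 = 30/11 ft/s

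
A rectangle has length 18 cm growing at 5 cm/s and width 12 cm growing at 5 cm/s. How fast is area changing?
150 cm²/s

A = lw
dA/dt = w·dl/dt + l·dw/dt = 12·5 + 18·5 = 150 cm²/s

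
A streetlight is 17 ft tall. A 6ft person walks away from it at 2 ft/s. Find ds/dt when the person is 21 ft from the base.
12/11 ft/s

By similar triangles: 17/(x+s) = 6/s
Solving: s = 6x/11
ds/dt = 6/11 · dx/dt = 6/11 · 2 = 12/11 ft/s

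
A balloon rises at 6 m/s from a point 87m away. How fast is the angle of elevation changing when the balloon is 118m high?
0.024287 rad/s

tan(θ) = y/87
sec²(θ) · dθ/dt = (1/87) · dy/dt
dθ/dt = cos²(θ)/87 · 6 = 87/(87² + 118²) · 6
dθ/dt = 0.024287 rad/s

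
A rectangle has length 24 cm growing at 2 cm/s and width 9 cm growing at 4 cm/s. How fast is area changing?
114 cm²/s

A = lw
dA/dt = w·dl/dt + l·dw/dt = 9·2 + 24·4 = 114 cm²/s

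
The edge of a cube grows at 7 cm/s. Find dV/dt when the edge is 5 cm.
525 cm³/s

V = s³
dV/dt = 3s² · ds/dt = 3·5²·7 = 525 cm³/s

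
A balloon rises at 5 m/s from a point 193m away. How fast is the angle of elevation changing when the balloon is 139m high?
0.017059 rad/s

tan(θ) = y/193
sec²(θ) · dθ/dt = (1/193) · dy/dt
dθ/dt = cos²(θ)/193 · 5 = 193/(193² + 139²) · 5
dθ/dt = 0.017059 rad/s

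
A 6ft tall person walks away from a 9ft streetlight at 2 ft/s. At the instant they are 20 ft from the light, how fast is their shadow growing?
4 ft/s

By similar triangles: 9/(x+s) = 6/s
Solving: s = 6x/3
ds/dt = 6/3 · dx/dt = 2 · 2 = 4 ft/s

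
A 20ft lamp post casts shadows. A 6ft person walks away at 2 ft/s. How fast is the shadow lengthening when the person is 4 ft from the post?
6/7 ft/s

By similar triangles: 20/(x+s) = 6/s
Solving: s = 6x/14
ds/dt = 6/14 · dx/dt = 3/7 · 2 = 6/7 ft/s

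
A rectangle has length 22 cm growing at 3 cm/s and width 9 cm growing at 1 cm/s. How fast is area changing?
49 cm²/s

A = lw
dA/dt = w·dl/dt + l·dw/dt = 9·3 + 22·1 = 49 cm²/s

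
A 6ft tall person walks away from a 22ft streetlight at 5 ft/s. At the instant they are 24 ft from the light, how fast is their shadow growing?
15/8 ft/s

By similar triangles: 22/(x+s) = 6/s
Solving: s = 6x/16
ds/dt = 6/16 · dx/dt = 3/8 · 5 = 15/8 ft/s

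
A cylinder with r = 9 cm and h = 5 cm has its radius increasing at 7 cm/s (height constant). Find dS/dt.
322π cm²/s

S = 2πrh + 2πr² (lateral + bases)
dS/dt = (2πh + 4πr)·dr/dt = (2π·5 + 4π·9)·7
= 322π cm²/s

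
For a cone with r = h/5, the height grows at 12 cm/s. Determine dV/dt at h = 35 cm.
588π cm³/s

V = (1/3)π(h/5)²h = πh³/75
dV/dt = πh²/25 · 12
At h = 35: dV/dt = 588π cm³/s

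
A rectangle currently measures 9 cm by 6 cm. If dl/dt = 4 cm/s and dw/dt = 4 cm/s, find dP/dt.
16 cm/s

P = 2(l + w)
dP/dt = 2(dl/dt + dw/dt) = 2(4 + 4) = 16 cm/s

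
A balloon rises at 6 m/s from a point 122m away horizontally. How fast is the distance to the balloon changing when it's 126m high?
189√7690/3845 ≈ 4.311 m/s

z² = 122² + y²
z = √(122² + 126²) = 2√7690
dz/dt = y/z · dy/dt = 126/(2√7690) · 6 = 189√7690/3845 ≈ 4.311 m/s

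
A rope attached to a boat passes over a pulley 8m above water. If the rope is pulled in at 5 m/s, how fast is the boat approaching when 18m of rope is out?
9√65/13 ≈ 5.582 m/s

rope² = x² + 8²
x = √(18² - 8²) = 2√65
dx/dt = (rope/x) · d(rope)/dt = (18/(2√65)) · (-5) = -9√65/13 m/s
The boat approaches at 9√65/13 ≈ 5.582 m/s.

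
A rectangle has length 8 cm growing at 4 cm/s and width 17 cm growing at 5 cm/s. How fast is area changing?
108 cm²/s

A = lw
dA/dt = w·dl/dt + l·dw/dt = 17·4 + 8·5 = 108 cm²/s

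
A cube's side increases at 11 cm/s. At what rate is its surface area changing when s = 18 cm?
2376 cm²/s

A = 6s²
dA/dt = 12s · ds/dt = 12·18·11 = 2376 cm²/s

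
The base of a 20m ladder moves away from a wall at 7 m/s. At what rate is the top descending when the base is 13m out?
13√231/33 ≈ 5.987 m/s

x² + y² = 20²
2x·dx/dt + 2y·dy/dt = 0
dy/dt = -x/y · dx/dt = -13/√231 · 7 = -13√231/33 m/s
The top is descending at 13√231/33 ≈ 5.987 m/s.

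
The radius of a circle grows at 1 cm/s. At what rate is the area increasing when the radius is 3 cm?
6π cm²/s

A = πr²
dA/dt = 2πr · dr/dt = 2π(3)(1) = 6π cm²/s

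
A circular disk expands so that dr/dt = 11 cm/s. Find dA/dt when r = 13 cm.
286π cm²/s

A = πr²
dA/dt = 2πr · dr/dt = 2π(13)(11) = 286π cm²/s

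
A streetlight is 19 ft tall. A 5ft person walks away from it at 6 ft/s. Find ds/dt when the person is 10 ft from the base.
15/7 ft/s

By similar triangles: 19/(x+s) = 5/s
Solving: s = 5x/14
ds/dt = 5/14 · dx/dt = 5/14 · 6 = 15/7 ft/s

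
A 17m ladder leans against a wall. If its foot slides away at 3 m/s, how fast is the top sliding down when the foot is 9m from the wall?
27√13/52 ≈ 1.872 m/s

x² + y² = 17²
2x·dx/dt + 2y·dy/dt = 0
dy/dt = -x/y · dx/dt = -9/(4√13) · 3 = -27√13/52 m/s
The top is descending at 27√13/52 ≈ 1.872 m/s.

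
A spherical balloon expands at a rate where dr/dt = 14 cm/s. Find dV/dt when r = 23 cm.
29624π cm³/s

V = (4/3)πr³
dV/dt = dV/dr · dr/dt = 4πr² · 14
At r = 23: dV/dt = 29624π cm³/s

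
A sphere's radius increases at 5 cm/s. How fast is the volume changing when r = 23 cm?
10580π cm³/s

V = (4/3)πr³
dV/dt = dV/dr · dr/dt = 4πr² · 5
At r = 23: dV/dt = 10580π cm³/s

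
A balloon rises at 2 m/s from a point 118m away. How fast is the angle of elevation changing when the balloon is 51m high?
0.014281 rad/s

tan(θ) = y/118
sec²(θ) · dθ/dt = (1/118) · dy/dt
dθ/dt = cos²(θ)/118 · 2 = 118/(118² + 51²) · 2
dθ/dt = 0.014281 rad/s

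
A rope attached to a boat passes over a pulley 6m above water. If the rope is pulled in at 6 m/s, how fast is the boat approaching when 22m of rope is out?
33√7/14 ≈ 6.236 m/s

rope² = x² + 6²
x = √(22² - 6²) = 8√7
dx/dt = (rope/x) · d(rope)/dt = (22/(8√7)) · (-6) = -33√7/14 m/s
The boat approaches at 33√7/14 ≈ 6.236 m/s.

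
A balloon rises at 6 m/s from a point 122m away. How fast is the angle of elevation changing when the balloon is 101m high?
0.029181 rad/s

tan(θ) = y/122
sec²(θ) · dθ/dt = (1/122) · dy/dt
dθ/dt = cos²(θ)/122 · 6 = 122/(122² + 101²) · 6
dθ/dt = 0.029181 rad/s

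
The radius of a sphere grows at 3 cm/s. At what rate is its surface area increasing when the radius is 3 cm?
72π cm²/s

S = 4πr²
dS/dt = dS/dr · dr/dt = 8πr · 3
At r = 3: dS/dt = 72π cm²/s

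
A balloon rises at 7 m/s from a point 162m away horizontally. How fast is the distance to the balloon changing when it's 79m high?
553√32485/32485 ≈ 3.068 m/s

z² = 162² + y²
z = √(162² + 79²) = √32485
dz/dt = y/z · dy/dt = 79/√32485 · 7 = 553√32485/32485 ≈ 3.068 m/s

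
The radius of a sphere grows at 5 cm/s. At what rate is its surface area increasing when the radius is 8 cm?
320π cm²/s

S = 4πr²
dS/dt = dS/dr · dr/dt = 8πr · 5
At r = 8: dS/dt = 320π cm²/s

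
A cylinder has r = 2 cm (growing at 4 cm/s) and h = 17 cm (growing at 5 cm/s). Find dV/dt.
292π cm³/s

V = πr²h
dV/dt = 2πrh·dr/dt + πr²·dh/dt
= 2π(2)(17)(4) + π(2)²(5)
= 292π cm³/s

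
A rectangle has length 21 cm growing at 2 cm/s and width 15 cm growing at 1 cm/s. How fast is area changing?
51 cm²/s

A = lw
dA/dt = w·dl/dt + l·dw/dt = 15·2 + 21·1 = 51 cm²/s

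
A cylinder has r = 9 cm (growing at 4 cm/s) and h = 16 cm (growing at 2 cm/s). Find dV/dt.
1314π cm³/s

V = πr²h
dV/dt = 2πrh·dr/dt + πr²·dh/dt
= 2π(9)(16)(4) + π(9)²(2)
= 1314π cm³/s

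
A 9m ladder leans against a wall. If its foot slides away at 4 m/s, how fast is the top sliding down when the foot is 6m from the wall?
8√5/5 ≈ 3.578 m/s

x² + y² = 9²
2x·dx/dt + 2y·dy/dt = 0
dy/dt = -x/y · dx/dt = -6/(3√5) · 4 = -8√5/5 m/s
The top is descending at 8√5/5 ≈ 3.578 m/s.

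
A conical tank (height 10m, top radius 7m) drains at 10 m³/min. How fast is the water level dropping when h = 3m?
1000/(441π) ≈ 0.7218 m/min

r/h = 7/10, so r = (7/10)h
V = (1/3)πr²h = (1/3)π((7/10)h)²h = (49/300)πh³
dV/dh = (49/100)πh²
dh/dt = (dV/dt)/(dV/dh) = -10/((49/100)π·3²) = -1000/(441π) m/min
The level is dropping at 1000/(441π) ≈ 0.7218 m/min.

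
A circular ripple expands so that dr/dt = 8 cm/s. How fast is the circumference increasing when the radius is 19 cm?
16π cm/s

C = 2πr
dC/dt = 2π · dr/dt = 2π · 8 = 16π cm/s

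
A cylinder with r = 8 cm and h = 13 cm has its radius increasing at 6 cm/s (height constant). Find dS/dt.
348π cm²/s

S = 2πrh + 2πr² (lateral + bases)
dS/dt = (2πh + 4πr)·dr/dt = (2π·13 + 4π·8)·6
= 348π cm²/s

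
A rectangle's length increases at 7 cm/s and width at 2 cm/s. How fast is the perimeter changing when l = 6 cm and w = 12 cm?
18 cm/s

P = 2(l + w)
dP/dt = 2(dl/dt + dw/dt) = 2(7 + 2) = 18 cm/s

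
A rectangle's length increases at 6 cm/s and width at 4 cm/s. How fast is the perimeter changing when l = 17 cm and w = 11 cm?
20 cm/s

P = 2(l + w)
dP/dt = 2(dl/dt + dw/dt) = 2(6 + 4) = 20 cm/s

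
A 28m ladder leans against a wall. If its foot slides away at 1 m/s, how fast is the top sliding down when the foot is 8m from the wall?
2√5/15 ≈ 0.2981 m/s

x² + y² = 28²
2x·dx/dt + 2y·dy/dt = 0
dy/dt = -x/y · dx/dt = -8/(12√5) · 1 = -2√5/15 m/s
The top is descending at 2√5/15 ≈ 0.2981 m/s.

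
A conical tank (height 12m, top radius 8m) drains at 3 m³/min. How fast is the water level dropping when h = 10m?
27/(400π) ≈ 0.02149 m/min

r/h = 8/12, so r = (2/3)h
V = (1/3)πr²h = (1/3)π((2/3)h)²h = (4/27)πh³
dV/dh = (4/9)πh²
dh/dt = (dV/dt)/(dV/dh) = -3/((4/9)π·10²) = -27/(400π) m/min
The level is dropping at 27/(400π) ≈ 0.02149 m/min.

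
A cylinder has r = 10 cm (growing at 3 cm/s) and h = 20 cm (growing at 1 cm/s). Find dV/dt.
1300π cm³/s

V = πr²h
dV/dt = 2πrh·dr/dt + πr²·dh/dt
= 2π(10)(20)(3) + π(10)²(1)
= 1300π cm³/s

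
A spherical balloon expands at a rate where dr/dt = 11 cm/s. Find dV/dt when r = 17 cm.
12716π cm³/s

V = (4/3)πr³
dV/dt = dV/dr · dr/dt = 4πr² · 11
At r = 17: dV/dt = 12716π cm³/s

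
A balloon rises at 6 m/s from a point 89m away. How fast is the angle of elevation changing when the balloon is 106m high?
0.027875 rad/s

tan(θ) = y/89
sec²(θ) · dθ/dt = (1/89) · dy/dt
dθ/dt = cos²(θ)/89 · 6 = 89/(89² + 106²) · 6
dθ/dt = 0.027875 rad/s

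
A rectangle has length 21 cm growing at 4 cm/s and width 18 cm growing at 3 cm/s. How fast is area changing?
135 cm²/s

A = lw
dA/dt = w·dl/dt + l·dw/dt = 18·4 + 21·3 = 135 cm²/s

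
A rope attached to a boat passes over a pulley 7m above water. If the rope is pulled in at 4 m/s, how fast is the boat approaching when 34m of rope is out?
136√123/369 ≈ 4.088 m/s

rope² = x² + 7²
x = √(34² - 7²) = 3√123
dx/dt = (rope/x) · d(rope)/dt = (34/(3√123)) · (-4) = -136√123/369 m/s
The boat approaches at 136√123/369 ≈ 4.088 m/s.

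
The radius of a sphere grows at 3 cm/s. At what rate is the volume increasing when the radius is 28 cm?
9408π cm³/s

V = (4/3)πr³
dV/dt = dV/dr · dr/dt = 4πr² · 3
At r = 28: dV/dt = 9408π cm³/s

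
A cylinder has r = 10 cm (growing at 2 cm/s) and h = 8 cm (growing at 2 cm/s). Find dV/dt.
520π cm³/s

V = πr²h
dV/dt = 2πrh·dr/dt + πr²·dh/dt
= 2π(10)(8)(2) + π(10)²(2)
= 520π cm³/s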